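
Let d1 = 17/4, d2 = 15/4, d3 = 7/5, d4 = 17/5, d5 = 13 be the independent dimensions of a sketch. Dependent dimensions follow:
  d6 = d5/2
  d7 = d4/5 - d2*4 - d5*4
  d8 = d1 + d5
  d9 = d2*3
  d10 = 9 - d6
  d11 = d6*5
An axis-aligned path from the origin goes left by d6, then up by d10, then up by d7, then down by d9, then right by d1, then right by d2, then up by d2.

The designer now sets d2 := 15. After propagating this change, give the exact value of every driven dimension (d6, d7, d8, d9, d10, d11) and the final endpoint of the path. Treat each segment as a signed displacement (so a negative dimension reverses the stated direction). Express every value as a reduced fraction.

Apply edit: d2 := 15
  d6 = d5/2 = 13/2
  d7 = d4/5 - d2*4 - d5*4 = -2783/25
  d8 = d1 + d5 = 69/4
  d9 = d2*3 = 45
  d10 = 9 - d6 = 5/2
  d11 = d6*5 = 65/2
Walk from origin (0, 0):
  seg 1: left by d6 = 13/2 → (-13/2, 0)
  seg 2: up by d10 = 5/2 → (-13/2, 5/2)
  seg 3: up by d7 = -2783/25 → (-13/2, -5441/50)
  seg 4: down by d9 = 45 → (-13/2, -7691/50)
  seg 5: right by d1 = 17/4 → (-9/4, -7691/50)
  seg 6: right by d2 = 15 → (51/4, -7691/50)
  seg 7: up by d2 = 15 → (51/4, -6941/50)

d6 = 13/2
d7 = -2783/25
d8 = 69/4
d9 = 45
d10 = 5/2
d11 = 65/2
endpoint = (51/4, -6941/50)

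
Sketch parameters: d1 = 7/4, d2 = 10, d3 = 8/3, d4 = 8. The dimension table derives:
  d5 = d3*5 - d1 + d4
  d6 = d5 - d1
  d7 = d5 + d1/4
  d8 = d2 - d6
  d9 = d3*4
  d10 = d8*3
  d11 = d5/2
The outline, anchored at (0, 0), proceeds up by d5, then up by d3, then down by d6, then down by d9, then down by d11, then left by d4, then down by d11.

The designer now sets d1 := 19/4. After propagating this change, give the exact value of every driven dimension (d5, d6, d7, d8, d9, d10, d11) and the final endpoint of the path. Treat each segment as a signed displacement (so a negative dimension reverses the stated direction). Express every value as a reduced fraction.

Apply edit: d1 := 19/4
  d5 = d3*5 - d1 + d4 = 199/12
  d6 = d5 - d1 = 71/6
  d7 = d5 + d1/4 = 853/48
  d8 = d2 - d6 = -11/6
  d9 = d3*4 = 32/3
  d10 = d8*3 = -11/2
  d11 = d5/2 = 199/24
Walk from origin (0, 0):
  seg 1: up by d5 = 199/12 → (0, 199/12)
  seg 2: up by d3 = 8/3 → (0, 77/4)
  seg 3: down by d6 = 71/6 → (0, 89/12)
  seg 4: down by d9 = 32/3 → (0, -13/4)
  seg 5: down by d11 = 199/24 → (0, -277/24)
  seg 6: left by d4 = 8 → (-8, -277/24)
  seg 7: down by d11 = 199/24 → (-8, -119/6)

d5 = 199/12
d6 = 71/6
d7 = 853/48
d8 = -11/6
d9 = 32/3
d10 = -11/2
d11 = 199/24
endpoint = (-8, -119/6)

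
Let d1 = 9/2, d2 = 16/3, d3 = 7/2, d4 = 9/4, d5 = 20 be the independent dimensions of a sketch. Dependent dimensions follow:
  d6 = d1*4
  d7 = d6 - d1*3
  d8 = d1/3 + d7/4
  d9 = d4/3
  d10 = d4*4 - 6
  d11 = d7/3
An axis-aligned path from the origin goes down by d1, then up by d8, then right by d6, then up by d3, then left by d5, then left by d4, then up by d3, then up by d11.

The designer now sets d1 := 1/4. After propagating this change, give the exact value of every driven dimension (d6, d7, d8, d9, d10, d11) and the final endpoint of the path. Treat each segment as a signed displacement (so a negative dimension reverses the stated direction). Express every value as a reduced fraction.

Apply edit: d1 := 1/4
  d6 = d1*4 = 1
  d7 = d6 - d1*3 = 1/4
  d8 = d1/3 + d7/4 = 7/48
  d9 = d4/3 = 3/4
  d10 = d4*4 - 6 = 3
  d11 = d7/3 = 1/12
Walk from origin (0, 0):
  seg 1: down by d1 = 1/4 → (0, -1/4)
  seg 2: up by d8 = 7/48 → (0, -5/48)
  seg 3: right by d6 = 1 → (1, -5/48)
  seg 4: up by d3 = 7/2 → (1, 163/48)
  seg 5: left by d5 = 20 → (-19, 163/48)
  seg 6: left by d4 = 9/4 → (-85/4, 163/48)
  seg 7: up by d3 = 7/2 → (-85/4, 331/48)
  seg 8: up by d11 = 1/12 → (-85/4, 335/48)

d6 = 1
d7 = 1/4
d8 = 7/48
d9 = 3/4
d10 = 3
d11 = 1/12
endpoint = (-85/4, 335/48)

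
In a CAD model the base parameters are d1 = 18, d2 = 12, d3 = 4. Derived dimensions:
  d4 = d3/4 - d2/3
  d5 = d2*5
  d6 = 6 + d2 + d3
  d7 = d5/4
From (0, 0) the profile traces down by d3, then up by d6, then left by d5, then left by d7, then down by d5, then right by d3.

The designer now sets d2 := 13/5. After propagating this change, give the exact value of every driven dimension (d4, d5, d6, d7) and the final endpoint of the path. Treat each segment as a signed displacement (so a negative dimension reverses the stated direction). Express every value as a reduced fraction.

Apply edit: d2 := 13/5
  d4 = d3/4 - d2/3 = 2/15
  d5 = d2*5 = 13
  d6 = 6 + d2 + d3 = 63/5
  d7 = d5/4 = 13/4
Walk from origin (0, 0):
  seg 1: down by d3 = 4 → (0, -4)
  seg 2: up by d6 = 63/5 → (0, 43/5)
  seg 3: left by d5 = 13 → (-13, 43/5)
  seg 4: left by d7 = 13/4 → (-65/4, 43/5)
  seg 5: down by d5 = 13 → (-65/4, -22/5)
  seg 6: right by d3 = 4 → (-49/4, -22/5)

d4 = 2/15
d5 = 13
d6 = 63/5
d7 = 13/4
endpoint = (-49/4, -22/5)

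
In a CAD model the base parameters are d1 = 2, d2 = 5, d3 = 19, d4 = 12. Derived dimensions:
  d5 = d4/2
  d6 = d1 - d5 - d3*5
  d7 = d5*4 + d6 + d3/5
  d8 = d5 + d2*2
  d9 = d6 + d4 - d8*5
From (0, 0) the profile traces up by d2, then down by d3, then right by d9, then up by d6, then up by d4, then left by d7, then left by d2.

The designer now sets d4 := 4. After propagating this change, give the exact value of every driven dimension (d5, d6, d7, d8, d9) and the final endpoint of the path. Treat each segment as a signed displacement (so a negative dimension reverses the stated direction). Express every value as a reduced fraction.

Apply edit: d4 := 4
  d5 = d4/2 = 2
  d6 = d1 - d5 - d3*5 = -95
  d7 = d5*4 + d6 + d3/5 = -416/5
  d8 = d5 + d2*2 = 12
  d9 = d6 + d4 - d8*5 = -151
Walk from origin (0, 0):
  seg 1: up by d2 = 5 → (0, 5)
  seg 2: down by d3 = 19 → (0, -14)
  seg 3: right by d9 = -151 → (-151, -14)
  seg 4: up by d6 = -95 → (-151, -109)
  seg 5: up by d4 = 4 → (-151, -105)
  seg 6: left by d7 = -416/5 → (-339/5, -105)
  seg 7: left by d2 = 5 → (-364/5, -105)

d5 = 2
d6 = -95
d7 = -416/5
d8 = 12
d9 = -151
endpoint = (-364/5, -105)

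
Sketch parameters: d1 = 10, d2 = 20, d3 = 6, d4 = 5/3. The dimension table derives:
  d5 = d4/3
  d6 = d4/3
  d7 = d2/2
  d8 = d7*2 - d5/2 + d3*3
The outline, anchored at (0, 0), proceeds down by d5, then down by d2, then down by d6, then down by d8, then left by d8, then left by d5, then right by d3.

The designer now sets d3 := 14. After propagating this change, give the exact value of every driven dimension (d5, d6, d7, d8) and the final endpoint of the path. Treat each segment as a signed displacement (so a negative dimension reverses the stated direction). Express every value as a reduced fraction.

Apply edit: d3 := 14
  d5 = d4/3 = 5/9
  d6 = d4/3 = 5/9
  d7 = d2/2 = 10
  d8 = d7*2 - d5/2 + d3*3 = 1111/18
Walk from origin (0, 0):
  seg 1: down by d5 = 5/9 → (0, -5/9)
  seg 2: down by d2 = 20 → (0, -185/9)
  seg 3: down by d6 = 5/9 → (0, -190/9)
  seg 4: down by d8 = 1111/18 → (0, -497/6)
  seg 5: left by d8 = 1111/18 → (-1111/18, -497/6)
  seg 6: left by d5 = 5/9 → (-1121/18, -497/6)
  seg 7: right by d3 = 14 → (-869/18, -497/6)

d5 = 5/9
d6 = 5/9
d7 = 10
d8 = 1111/18
endpoint = (-869/18, -497/6)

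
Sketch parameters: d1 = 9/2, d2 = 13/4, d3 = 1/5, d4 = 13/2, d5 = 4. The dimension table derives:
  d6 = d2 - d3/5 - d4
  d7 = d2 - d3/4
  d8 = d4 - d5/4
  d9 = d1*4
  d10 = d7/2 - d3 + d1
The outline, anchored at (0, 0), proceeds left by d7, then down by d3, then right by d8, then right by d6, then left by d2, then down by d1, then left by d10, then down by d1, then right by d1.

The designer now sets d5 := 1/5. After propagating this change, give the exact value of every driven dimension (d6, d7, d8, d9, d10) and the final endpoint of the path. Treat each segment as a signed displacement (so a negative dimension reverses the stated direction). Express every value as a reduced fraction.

Apply edit: d5 := 1/5
  d6 = d2 - d3/5 - d4 = -329/100
  d7 = d2 - d3/4 = 16/5
  d8 = d4 - d5/4 = 129/20
  d9 = d1*4 = 18
  d10 = d7/2 - d3 + d1 = 59/10
Walk from origin (0, 0):
  seg 1: left by d7 = 16/5 → (-16/5, 0)
  seg 2: down by d3 = 1/5 → (-16/5, -1/5)
  seg 3: right by d8 = 129/20 → (13/4, -1/5)
  seg 4: right by d6 = -329/100 → (-1/25, -1/5)
  seg 5: left by d2 = 13/4 → (-329/100, -1/5)
  seg 6: down by d1 = 9/2 → (-329/100, -47/10)
  seg 7: left by d10 = 59/10 → (-919/100, -47/10)
  seg 8: down by d1 = 9/2 → (-919/100, -46/5)
  seg 9: right by d1 = 9/2 → (-469/100, -46/5)

d6 = -329/100
d7 = 16/5
d8 = 129/20
d9 = 18
d10 = 59/10
endpoint = (-469/100, -46/5)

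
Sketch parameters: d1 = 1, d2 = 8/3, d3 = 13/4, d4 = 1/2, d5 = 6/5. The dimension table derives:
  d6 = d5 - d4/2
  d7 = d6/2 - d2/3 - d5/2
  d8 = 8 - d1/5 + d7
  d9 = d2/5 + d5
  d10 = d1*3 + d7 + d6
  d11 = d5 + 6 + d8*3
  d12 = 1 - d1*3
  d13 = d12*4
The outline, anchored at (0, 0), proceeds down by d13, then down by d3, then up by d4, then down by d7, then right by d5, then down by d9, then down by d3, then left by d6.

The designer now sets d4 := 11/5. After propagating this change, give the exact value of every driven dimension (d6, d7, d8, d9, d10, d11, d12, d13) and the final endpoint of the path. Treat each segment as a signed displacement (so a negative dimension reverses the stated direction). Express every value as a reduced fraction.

d6 = 1/10
d7 = -259/180
d8 = 229/36
d9 = 26/15
d10 = 299/180
d11 = 1577/60
d12 = -2
d13 = -8
endpoint = (11/10, 613/180)

Apply edit: d4 := 11/5
  d6 = d5 - d4/2 = 1/10
  d7 = d6/2 - d2/3 - d5/2 = -259/180
  d8 = 8 - d1/5 + d7 = 229/36
  d9 = d2/5 + d5 = 26/15
  d10 = d1*3 + d7 + d6 = 299/180
  d11 = d5 + 6 + d8*3 = 1577/60
  d12 = 1 - d1*3 = -2
  d13 = d12*4 = -8
Walk from origin (0, 0):
  seg 1: down by d13 = -8 → (0, 8)
  seg 2: down by d3 = 13/4 → (0, 19/4)
  seg 3: up by d4 = 11/5 → (0, 139/20)
  seg 4: down by d7 = -259/180 → (0, 151/18)
  seg 5: right by d5 = 6/5 → (6/5, 151/18)
  seg 6: down by d9 = 26/15 → (6/5, 599/90)
  seg 7: down by d3 = 13/4 → (6/5, 613/180)
  seg 8: left by d6 = 1/10 → (11/10, 613/180)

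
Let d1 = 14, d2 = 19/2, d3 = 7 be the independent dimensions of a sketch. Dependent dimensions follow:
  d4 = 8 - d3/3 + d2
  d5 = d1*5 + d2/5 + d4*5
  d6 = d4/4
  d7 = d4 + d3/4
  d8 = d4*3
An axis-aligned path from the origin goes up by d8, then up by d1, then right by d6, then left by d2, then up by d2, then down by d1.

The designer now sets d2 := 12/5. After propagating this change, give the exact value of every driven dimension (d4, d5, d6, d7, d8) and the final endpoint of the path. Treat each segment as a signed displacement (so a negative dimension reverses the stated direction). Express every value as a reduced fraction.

Apply edit: d2 := 12/5
  d4 = 8 - d3/3 + d2 = 121/15
  d5 = d1*5 + d2/5 + d4*5 = 8311/75
  d6 = d4/4 = 121/60
  d7 = d4 + d3/4 = 589/60
  d8 = d4*3 = 121/5
Walk from origin (0, 0):
  seg 1: up by d8 = 121/5 → (0, 121/5)
  seg 2: up by d1 = 14 → (0, 191/5)
  seg 3: right by d6 = 121/60 → (121/60, 191/5)
  seg 4: left by d2 = 12/5 → (-23/60, 191/5)
  seg 5: up by d2 = 12/5 → (-23/60, 203/5)
  seg 6: down by d1 = 14 → (-23/60, 133/5)

d4 = 121/15
d5 = 8311/75
d6 = 121/60
d7 = 589/60
d8 = 121/5
endpoint = (-23/60, 133/5)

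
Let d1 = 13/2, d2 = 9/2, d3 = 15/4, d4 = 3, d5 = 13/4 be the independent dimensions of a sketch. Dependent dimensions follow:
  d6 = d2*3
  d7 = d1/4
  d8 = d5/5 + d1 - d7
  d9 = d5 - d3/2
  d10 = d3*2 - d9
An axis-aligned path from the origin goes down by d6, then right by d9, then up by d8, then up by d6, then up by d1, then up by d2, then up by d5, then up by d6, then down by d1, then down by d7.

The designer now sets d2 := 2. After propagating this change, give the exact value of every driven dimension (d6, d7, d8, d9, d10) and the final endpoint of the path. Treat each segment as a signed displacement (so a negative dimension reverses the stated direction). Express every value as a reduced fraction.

Apply edit: d2 := 2
  d6 = d2*3 = 6
  d7 = d1/4 = 13/8
  d8 = d5/5 + d1 - d7 = 221/40
  d9 = d5 - d3/2 = 11/8
  d10 = d3*2 - d9 = 49/8
Walk from origin (0, 0):
  seg 1: down by d6 = 6 → (0, -6)
  seg 2: right by d9 = 11/8 → (11/8, -6)
  seg 3: up by d8 = 221/40 → (11/8, -19/40)
  seg 4: up by d6 = 6 → (11/8, 221/40)
  seg 5: up by d1 = 13/2 → (11/8, 481/40)
  seg 6: up by d2 = 2 → (11/8, 561/40)
  seg 7: up by d5 = 13/4 → (11/8, 691/40)
  seg 8: up by d6 = 6 → (11/8, 931/40)
  seg 9: down by d1 = 13/2 → (11/8, 671/40)
  seg 10: down by d7 = 13/8 → (11/8, 303/20)

d6 = 6
d7 = 13/8
d8 = 221/40
d9 = 11/8
d10 = 49/8
endpoint = (11/8, 303/20)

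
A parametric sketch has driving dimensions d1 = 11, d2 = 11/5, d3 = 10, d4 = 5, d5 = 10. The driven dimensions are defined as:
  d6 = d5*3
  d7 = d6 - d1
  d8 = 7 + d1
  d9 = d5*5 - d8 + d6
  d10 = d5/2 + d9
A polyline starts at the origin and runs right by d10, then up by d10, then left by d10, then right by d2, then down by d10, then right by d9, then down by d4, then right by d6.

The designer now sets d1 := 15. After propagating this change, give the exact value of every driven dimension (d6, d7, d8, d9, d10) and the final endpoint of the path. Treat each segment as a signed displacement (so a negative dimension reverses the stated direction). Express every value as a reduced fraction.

Apply edit: d1 := 15
  d6 = d5*3 = 30
  d7 = d6 - d1 = 15
  d8 = 7 + d1 = 22
  d9 = d5*5 - d8 + d6 = 58
  d10 = d5/2 + d9 = 63
Walk from origin (0, 0):
  seg 1: right by d10 = 63 → (63, 0)
  seg 2: up by d10 = 63 → (63, 63)
  seg 3: left by d10 = 63 → (0, 63)
  seg 4: right by d2 = 11/5 → (11/5, 63)
  seg 5: down by d10 = 63 → (11/5, 0)
  seg 6: right by d9 = 58 → (301/5, 0)
  seg 7: down by d4 = 5 → (301/5, -5)
  seg 8: right by d6 = 30 → (451/5, -5)

d6 = 30
d7 = 15
d8 = 22
d9 = 58
d10 = 63
endpoint = (451/5, -5)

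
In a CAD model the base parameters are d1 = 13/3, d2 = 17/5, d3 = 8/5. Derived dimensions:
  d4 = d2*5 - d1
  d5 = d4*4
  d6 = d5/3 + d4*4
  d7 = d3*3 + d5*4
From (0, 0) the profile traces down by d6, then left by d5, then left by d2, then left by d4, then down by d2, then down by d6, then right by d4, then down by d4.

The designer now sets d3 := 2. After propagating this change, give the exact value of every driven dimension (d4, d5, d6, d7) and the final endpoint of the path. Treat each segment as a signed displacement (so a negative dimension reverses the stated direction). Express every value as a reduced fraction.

Apply edit: d3 := 2
  d4 = d2*5 - d1 = 38/3
  d5 = d4*4 = 152/3
  d6 = d5/3 + d4*4 = 608/9
  d7 = d3*3 + d5*4 = 626/3
Walk from origin (0, 0):
  seg 1: down by d6 = 608/9 → (0, -608/9)
  seg 2: left by d5 = 152/3 → (-152/3, -608/9)
  seg 3: left by d2 = 17/5 → (-811/15, -608/9)
  seg 4: left by d4 = 38/3 → (-1001/15, -608/9)
  seg 5: down by d2 = 17/5 → (-1001/15, -3193/45)
  seg 6: down by d6 = 608/9 → (-1001/15, -6233/45)
  seg 7: right by d4 = 38/3 → (-811/15, -6233/45)
  seg 8: down by d4 = 38/3 → (-811/15, -6803/45)

d4 = 38/3
d5 = 152/3
d6 = 608/9
d7 = 626/3
endpoint = (-811/15, -6803/45)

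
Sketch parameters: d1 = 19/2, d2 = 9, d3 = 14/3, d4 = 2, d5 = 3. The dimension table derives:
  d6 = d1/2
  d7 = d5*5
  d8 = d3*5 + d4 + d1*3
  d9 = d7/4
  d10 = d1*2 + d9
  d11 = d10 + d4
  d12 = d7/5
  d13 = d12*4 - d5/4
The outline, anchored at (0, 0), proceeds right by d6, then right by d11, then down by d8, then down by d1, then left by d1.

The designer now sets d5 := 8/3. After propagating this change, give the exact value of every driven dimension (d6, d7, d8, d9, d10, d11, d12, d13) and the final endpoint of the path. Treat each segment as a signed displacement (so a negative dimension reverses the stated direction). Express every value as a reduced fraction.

d6 = 19/4
d7 = 40/3
d8 = 323/6
d9 = 10/3
d10 = 67/3
d11 = 73/3
d12 = 8/3
d13 = 10
endpoint = (235/12, -190/3)

Apply edit: d5 := 8/3
  d6 = d1/2 = 19/4
  d7 = d5*5 = 40/3
  d8 = d3*5 + d4 + d1*3 = 323/6
  d9 = d7/4 = 10/3
  d10 = d1*2 + d9 = 67/3
  d11 = d10 + d4 = 73/3
  d12 = d7/5 = 8/3
  d13 = d12*4 - d5/4 = 10
Walk from origin (0, 0):
  seg 1: right by d6 = 19/4 → (19/4, 0)
  seg 2: right by d11 = 73/3 → (349/12, 0)
  seg 3: down by d8 = 323/6 → (349/12, -323/6)
  seg 4: down by d1 = 19/2 → (349/12, -190/3)
  seg 5: left by d1 = 19/2 → (235/12, -190/3)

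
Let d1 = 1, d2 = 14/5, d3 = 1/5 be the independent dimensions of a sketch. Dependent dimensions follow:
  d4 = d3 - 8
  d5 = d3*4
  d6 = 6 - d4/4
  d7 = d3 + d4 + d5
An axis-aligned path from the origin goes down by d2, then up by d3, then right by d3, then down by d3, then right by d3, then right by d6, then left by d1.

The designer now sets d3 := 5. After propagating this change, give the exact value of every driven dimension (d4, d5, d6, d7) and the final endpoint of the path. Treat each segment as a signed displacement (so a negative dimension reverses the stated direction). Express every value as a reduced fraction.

Apply edit: d3 := 5
  d4 = d3 - 8 = -3
  d5 = d3*4 = 20
  d6 = 6 - d4/4 = 27/4
  d7 = d3 + d4 + d5 = 22
Walk from origin (0, 0):
  seg 1: down by d2 = 14/5 → (0, -14/5)
  seg 2: up by d3 = 5 → (0, 11/5)
  seg 3: right by d3 = 5 → (5, 11/5)
  seg 4: down by d3 = 5 → (5, -14/5)
  seg 5: right by d3 = 5 → (10, -14/5)
  seg 6: right by d6 = 27/4 → (67/4, -14/5)
  seg 7: left by d1 = 1 → (63/4, -14/5)

d4 = -3
d5 = 20
d6 = 27/4
d7 = 22
endpoint = (63/4, -14/5)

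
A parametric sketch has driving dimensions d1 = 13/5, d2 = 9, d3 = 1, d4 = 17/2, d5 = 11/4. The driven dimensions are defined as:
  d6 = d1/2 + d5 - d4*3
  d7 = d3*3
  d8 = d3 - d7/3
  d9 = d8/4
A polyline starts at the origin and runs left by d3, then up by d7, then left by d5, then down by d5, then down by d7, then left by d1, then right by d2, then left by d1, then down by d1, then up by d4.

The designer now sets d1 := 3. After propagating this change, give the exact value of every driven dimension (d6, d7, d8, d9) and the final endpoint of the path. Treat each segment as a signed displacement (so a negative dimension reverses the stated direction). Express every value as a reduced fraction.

d6 = -85/4
d7 = 3
d8 = 0
d9 = 0
endpoint = (-3/4, 11/4)

Apply edit: d1 := 3
  d6 = d1/2 + d5 - d4*3 = -85/4
  d7 = d3*3 = 3
  d8 = d3 - d7/3 = 0
  d9 = d8/4 = 0
Walk from origin (0, 0):
  seg 1: left by d3 = 1 → (-1, 0)
  seg 2: up by d7 = 3 → (-1, 3)
  seg 3: left by d5 = 11/4 → (-15/4, 3)
  seg 4: down by d5 = 11/4 → (-15/4, 1/4)
  seg 5: down by d7 = 3 → (-15/4, -11/4)
  seg 6: left by d1 = 3 → (-27/4, -11/4)
  seg 7: right by d2 = 9 → (9/4, -11/4)
  seg 8: left by d1 = 3 → (-3/4, -11/4)
  seg 9: down by d1 = 3 → (-3/4, -23/4)
  seg 10: up by d4 = 17/2 → (-3/4, 11/4)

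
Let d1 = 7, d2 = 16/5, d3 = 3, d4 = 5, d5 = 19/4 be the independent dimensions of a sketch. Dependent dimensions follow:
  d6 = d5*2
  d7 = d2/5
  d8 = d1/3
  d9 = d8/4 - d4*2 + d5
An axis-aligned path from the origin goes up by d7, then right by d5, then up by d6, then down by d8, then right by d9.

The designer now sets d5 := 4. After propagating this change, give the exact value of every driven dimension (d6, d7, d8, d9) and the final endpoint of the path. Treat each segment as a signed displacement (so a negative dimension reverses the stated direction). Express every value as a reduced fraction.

d6 = 8
d7 = 16/25
d8 = 7/3
d9 = -65/12
endpoint = (-17/12, 473/75)

Apply edit: d5 := 4
  d6 = d5*2 = 8
  d7 = d2/5 = 16/25
  d8 = d1/3 = 7/3
  d9 = d8/4 - d4*2 + d5 = -65/12
Walk from origin (0, 0):
  seg 1: up by d7 = 16/25 → (0, 16/25)
  seg 2: right by d5 = 4 → (4, 16/25)
  seg 3: up by d6 = 8 → (4, 216/25)
  seg 4: down by d8 = 7/3 → (4, 473/75)
  seg 5: right by d9 = -65/12 → (-17/12, 473/75)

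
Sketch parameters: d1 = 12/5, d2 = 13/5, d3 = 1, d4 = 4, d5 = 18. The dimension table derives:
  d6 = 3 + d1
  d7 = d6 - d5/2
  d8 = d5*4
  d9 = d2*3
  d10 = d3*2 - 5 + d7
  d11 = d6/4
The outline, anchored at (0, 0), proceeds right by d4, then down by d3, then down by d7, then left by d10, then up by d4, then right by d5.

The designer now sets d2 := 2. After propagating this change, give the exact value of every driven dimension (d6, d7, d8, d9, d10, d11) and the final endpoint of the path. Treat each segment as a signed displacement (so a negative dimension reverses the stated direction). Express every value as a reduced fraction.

d6 = 27/5
d7 = -18/5
d8 = 72
d9 = 6
d10 = -33/5
d11 = 27/20
endpoint = (143/5, 33/5)

Apply edit: d2 := 2
  d6 = 3 + d1 = 27/5
  d7 = d6 - d5/2 = -18/5
  d8 = d5*4 = 72
  d9 = d2*3 = 6
  d10 = d3*2 - 5 + d7 = -33/5
  d11 = d6/4 = 27/20
Walk from origin (0, 0):
  seg 1: right by d4 = 4 → (4, 0)
  seg 2: down by d3 = 1 → (4, -1)
  seg 3: down by d7 = -18/5 → (4, 13/5)
  seg 4: left by d10 = -33/5 → (53/5, 13/5)
  seg 5: up by d4 = 4 → (53/5, 33/5)
  seg 6: right by d5 = 18 → (143/5, 33/5)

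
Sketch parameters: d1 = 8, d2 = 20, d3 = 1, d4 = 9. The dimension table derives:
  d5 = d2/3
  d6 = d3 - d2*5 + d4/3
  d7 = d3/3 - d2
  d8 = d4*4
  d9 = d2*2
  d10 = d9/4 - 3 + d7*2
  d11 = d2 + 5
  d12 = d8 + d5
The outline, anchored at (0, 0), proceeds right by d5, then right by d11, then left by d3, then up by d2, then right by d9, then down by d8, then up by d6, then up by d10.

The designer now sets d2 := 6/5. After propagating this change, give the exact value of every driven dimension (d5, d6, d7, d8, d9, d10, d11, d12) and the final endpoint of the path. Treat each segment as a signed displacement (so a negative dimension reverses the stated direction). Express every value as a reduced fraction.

d5 = 2/5
d6 = -2
d7 = -13/15
d8 = 36
d9 = 12/5
d10 = -62/15
d11 = 31/5
d12 = 182/5
endpoint = (8, -614/15)

Apply edit: d2 := 6/5
  d5 = d2/3 = 2/5
  d6 = d3 - d2*5 + d4/3 = -2
  d7 = d3/3 - d2 = -13/15
  d8 = d4*4 = 36
  d9 = d2*2 = 12/5
  d10 = d9/4 - 3 + d7*2 = -62/15
  d11 = d2 + 5 = 31/5
  d12 = d8 + d5 = 182/5
Walk from origin (0, 0):
  seg 1: right by d5 = 2/5 → (2/5, 0)
  seg 2: right by d11 = 31/5 → (33/5, 0)
  seg 3: left by d3 = 1 → (28/5, 0)
  seg 4: up by d2 = 6/5 → (28/5, 6/5)
  seg 5: right by d9 = 12/5 → (8, 6/5)
  seg 6: down by d8 = 36 → (8, -174/5)
  seg 7: up by d6 = -2 → (8, -184/5)
  seg 8: up by d10 = -62/15 → (8, -614/15)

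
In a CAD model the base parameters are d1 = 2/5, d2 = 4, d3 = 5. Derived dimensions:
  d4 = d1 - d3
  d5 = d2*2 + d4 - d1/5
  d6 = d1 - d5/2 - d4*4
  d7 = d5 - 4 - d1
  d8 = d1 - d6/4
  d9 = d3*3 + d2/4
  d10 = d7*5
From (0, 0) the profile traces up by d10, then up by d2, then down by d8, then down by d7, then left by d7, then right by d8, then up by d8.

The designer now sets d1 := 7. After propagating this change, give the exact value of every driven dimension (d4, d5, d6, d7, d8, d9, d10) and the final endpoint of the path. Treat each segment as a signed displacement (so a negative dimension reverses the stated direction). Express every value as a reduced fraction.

Apply edit: d1 := 7
  d4 = d1 - d3 = 2
  d5 = d2*2 + d4 - d1/5 = 43/5
  d6 = d1 - d5/2 - d4*4 = -53/10
  d7 = d5 - 4 - d1 = -12/5
  d8 = d1 - d6/4 = 333/40
  d9 = d3*3 + d2/4 = 16
  d10 = d7*5 = -12
Walk from origin (0, 0):
  seg 1: up by d10 = -12 → (0, -12)
  seg 2: up by d2 = 4 → (0, -8)
  seg 3: down by d8 = 333/40 → (0, -653/40)
  seg 4: down by d7 = -12/5 → (0, -557/40)
  seg 5: left by d7 = -12/5 → (12/5, -557/40)
  seg 6: right by d8 = 333/40 → (429/40, -557/40)
  seg 7: up by d8 = 333/40 → (429/40, -28/5)

d4 = 2
d5 = 43/5
d6 = -53/10
d7 = -12/5
d8 = 333/40
d9 = 16
d10 = -12
endpoint = (429/40, -28/5)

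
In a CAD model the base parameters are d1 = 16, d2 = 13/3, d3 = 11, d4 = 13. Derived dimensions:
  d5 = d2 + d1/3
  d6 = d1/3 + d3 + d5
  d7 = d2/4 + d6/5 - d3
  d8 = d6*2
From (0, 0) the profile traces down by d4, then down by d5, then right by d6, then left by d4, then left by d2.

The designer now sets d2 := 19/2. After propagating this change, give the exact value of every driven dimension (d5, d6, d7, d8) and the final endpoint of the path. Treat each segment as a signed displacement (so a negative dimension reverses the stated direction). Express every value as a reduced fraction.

d5 = 89/6
d6 = 187/6
d7 = -287/120
d8 = 187/3
endpoint = (26/3, -167/6)

Apply edit: d2 := 19/2
  d5 = d2 + d1/3 = 89/6
  d6 = d1/3 + d3 + d5 = 187/6
  d7 = d2/4 + d6/5 - d3 = -287/120
  d8 = d6*2 = 187/3
Walk from origin (0, 0):
  seg 1: down by d4 = 13 → (0, -13)
  seg 2: down by d5 = 89/6 → (0, -167/6)
  seg 3: right by d6 = 187/6 → (187/6, -167/6)
  seg 4: left by d4 = 13 → (109/6, -167/6)
  seg 5: left by d2 = 19/2 → (26/3, -167/6)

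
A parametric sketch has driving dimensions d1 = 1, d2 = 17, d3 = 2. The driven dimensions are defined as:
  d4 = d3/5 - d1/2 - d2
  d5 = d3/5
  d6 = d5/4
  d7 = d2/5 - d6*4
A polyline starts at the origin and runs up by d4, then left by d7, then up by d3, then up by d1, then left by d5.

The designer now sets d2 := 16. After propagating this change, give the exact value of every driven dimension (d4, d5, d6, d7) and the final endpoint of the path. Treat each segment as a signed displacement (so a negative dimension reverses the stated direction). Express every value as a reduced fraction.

Apply edit: d2 := 16
  d4 = d3/5 - d1/2 - d2 = -161/10
  d5 = d3/5 = 2/5
  d6 = d5/4 = 1/10
  d7 = d2/5 - d6*4 = 14/5
Walk from origin (0, 0):
  seg 1: up by d4 = -161/10 → (0, -161/10)
  seg 2: left by d7 = 14/5 → (-14/5, -161/10)
  seg 3: up by d3 = 2 → (-14/5, -141/10)
  seg 4: up by d1 = 1 → (-14/5, -131/10)
  seg 5: left by d5 = 2/5 → (-16/5, -131/10)

d4 = -161/10
d5 = 2/5
d6 = 1/10
d7 = 14/5
endpoint = (-16/5, -131/10)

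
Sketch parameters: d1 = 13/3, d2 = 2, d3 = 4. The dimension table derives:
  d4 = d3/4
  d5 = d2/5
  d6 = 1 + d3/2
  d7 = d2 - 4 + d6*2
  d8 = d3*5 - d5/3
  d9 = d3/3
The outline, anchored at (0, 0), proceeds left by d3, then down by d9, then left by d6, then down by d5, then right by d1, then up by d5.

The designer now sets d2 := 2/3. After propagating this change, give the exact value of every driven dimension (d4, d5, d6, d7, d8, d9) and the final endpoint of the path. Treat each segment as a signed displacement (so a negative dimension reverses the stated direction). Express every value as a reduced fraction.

d4 = 1
d5 = 2/15
d6 = 3
d7 = 8/3
d8 = 898/45
d9 = 4/3
endpoint = (-8/3, -4/3)

Apply edit: d2 := 2/3
  d4 = d3/4 = 1
  d5 = d2/5 = 2/15
  d6 = 1 + d3/2 = 3
  d7 = d2 - 4 + d6*2 = 8/3
  d8 = d3*5 - d5/3 = 898/45
  d9 = d3/3 = 4/3
Walk from origin (0, 0):
  seg 1: left by d3 = 4 → (-4, 0)
  seg 2: down by d9 = 4/3 → (-4, -4/3)
  seg 3: left by d6 = 3 → (-7, -4/3)
  seg 4: down by d5 = 2/15 → (-7, -22/15)
  seg 5: right by d1 = 13/3 → (-8/3, -22/15)
  seg 6: up by d5 = 2/15 → (-8/3, -4/3)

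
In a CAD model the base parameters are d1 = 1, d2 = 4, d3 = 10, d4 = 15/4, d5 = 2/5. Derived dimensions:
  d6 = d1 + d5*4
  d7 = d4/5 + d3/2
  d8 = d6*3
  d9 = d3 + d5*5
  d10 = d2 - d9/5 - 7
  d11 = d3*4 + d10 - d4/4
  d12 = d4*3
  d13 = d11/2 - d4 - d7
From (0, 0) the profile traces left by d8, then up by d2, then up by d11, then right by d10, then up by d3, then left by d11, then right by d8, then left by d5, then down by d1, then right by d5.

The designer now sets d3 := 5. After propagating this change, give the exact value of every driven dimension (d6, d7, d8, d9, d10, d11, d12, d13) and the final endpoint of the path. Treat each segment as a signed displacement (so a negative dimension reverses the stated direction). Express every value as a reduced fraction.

d6 = 13/5
d7 = 13/4
d8 = 39/5
d9 = 7
d10 = -22/5
d11 = 1173/80
d12 = 45/4
d13 = 53/160
endpoint = (-305/16, 1813/80)

Apply edit: d3 := 5
  d6 = d1 + d5*4 = 13/5
  d7 = d4/5 + d3/2 = 13/4
  d8 = d6*3 = 39/5
  d9 = d3 + d5*5 = 7
  d10 = d2 - d9/5 - 7 = -22/5
  d11 = d3*4 + d10 - d4/4 = 1173/80
  d12 = d4*3 = 45/4
  d13 = d11/2 - d4 - d7 = 53/160
Walk from origin (0, 0):
  seg 1: left by d8 = 39/5 → (-39/5, 0)
  seg 2: up by d2 = 4 → (-39/5, 4)
  seg 3: up by d11 = 1173/80 → (-39/5, 1493/80)
  seg 4: right by d10 = -22/5 → (-61/5, 1493/80)
  seg 5: up by d3 = 5 → (-61/5, 1893/80)
  seg 6: left by d11 = 1173/80 → (-2149/80, 1893/80)
  seg 7: right by d8 = 39/5 → (-305/16, 1893/80)
  seg 8: left by d5 = 2/5 → (-1557/80, 1893/80)
  seg 9: down by d1 = 1 → (-1557/80, 1813/80)
  seg 10: right by d5 = 2/5 → (-305/16, 1813/80)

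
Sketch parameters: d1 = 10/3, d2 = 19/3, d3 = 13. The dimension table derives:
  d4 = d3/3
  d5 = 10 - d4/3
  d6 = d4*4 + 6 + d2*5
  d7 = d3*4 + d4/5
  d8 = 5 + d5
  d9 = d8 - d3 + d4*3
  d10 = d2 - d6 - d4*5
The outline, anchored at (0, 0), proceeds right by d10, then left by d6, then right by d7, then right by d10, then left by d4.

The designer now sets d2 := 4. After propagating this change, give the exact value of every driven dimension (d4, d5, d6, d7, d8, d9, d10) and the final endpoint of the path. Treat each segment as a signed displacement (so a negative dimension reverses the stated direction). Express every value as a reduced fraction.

d4 = 13/3
d5 = 77/9
d6 = 130/3
d7 = 793/15
d8 = 122/9
d9 = 122/9
d10 = -61
endpoint = (-584/5, 0)

Apply edit: d2 := 4
  d4 = d3/3 = 13/3
  d5 = 10 - d4/3 = 77/9
  d6 = d4*4 + 6 + d2*5 = 130/3
  d7 = d3*4 + d4/5 = 793/15
  d8 = 5 + d5 = 122/9
  d9 = d8 - d3 + d4*3 = 122/9
  d10 = d2 - d6 - d4*5 = -61
Walk from origin (0, 0):
  seg 1: right by d10 = -61 → (-61, 0)
  seg 2: left by d6 = 130/3 → (-313/3, 0)
  seg 3: right by d7 = 793/15 → (-772/15, 0)
  seg 4: right by d10 = -61 → (-1687/15, 0)
  seg 5: left by d4 = 13/3 → (-584/5, 0)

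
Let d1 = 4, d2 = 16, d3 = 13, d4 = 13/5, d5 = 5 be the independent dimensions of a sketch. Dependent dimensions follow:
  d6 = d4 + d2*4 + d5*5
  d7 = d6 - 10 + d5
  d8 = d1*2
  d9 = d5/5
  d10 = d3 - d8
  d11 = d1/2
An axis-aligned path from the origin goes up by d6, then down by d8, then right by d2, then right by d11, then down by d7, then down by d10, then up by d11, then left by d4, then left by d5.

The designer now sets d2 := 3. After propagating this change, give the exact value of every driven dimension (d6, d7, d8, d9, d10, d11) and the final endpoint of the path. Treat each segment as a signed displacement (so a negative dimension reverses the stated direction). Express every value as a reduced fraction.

Apply edit: d2 := 3
  d6 = d4 + d2*4 + d5*5 = 198/5
  d7 = d6 - 10 + d5 = 173/5
  d8 = d1*2 = 8
  d9 = d5/5 = 1
  d10 = d3 - d8 = 5
  d11 = d1/2 = 2
Walk from origin (0, 0):
  seg 1: up by d6 = 198/5 → (0, 198/5)
  seg 2: down by d8 = 8 → (0, 158/5)
  seg 3: right by d2 = 3 → (3, 158/5)
  seg 4: right by d11 = 2 → (5, 158/5)
  seg 5: down by d7 = 173/5 → (5, -3)
  seg 6: down by d10 = 5 → (5, -8)
  seg 7: up by d11 = 2 → (5, -6)
  seg 8: left by d4 = 13/5 → (12/5, -6)
  seg 9: left by d5 = 5 → (-13/5, -6)

d6 = 198/5
d7 = 173/5
d8 = 8
d9 = 1
d10 = 5
d11 = 2
endpoint = (-13/5, -6)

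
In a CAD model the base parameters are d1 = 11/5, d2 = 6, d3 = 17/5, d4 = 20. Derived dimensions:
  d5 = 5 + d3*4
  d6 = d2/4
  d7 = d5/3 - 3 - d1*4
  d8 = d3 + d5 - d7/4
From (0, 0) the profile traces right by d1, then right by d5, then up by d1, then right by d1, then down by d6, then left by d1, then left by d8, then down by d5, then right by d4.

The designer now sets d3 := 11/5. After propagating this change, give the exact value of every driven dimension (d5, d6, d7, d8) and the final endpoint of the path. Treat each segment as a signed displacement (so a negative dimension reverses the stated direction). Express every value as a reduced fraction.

d5 = 69/5
d6 = 3/2
d7 = -36/5
d8 = 89/5
endpoint = (91/5, -131/10)

Apply edit: d3 := 11/5
  d5 = 5 + d3*4 = 69/5
  d6 = d2/4 = 3/2
  d7 = d5/3 - 3 - d1*4 = -36/5
  d8 = d3 + d5 - d7/4 = 89/5
Walk from origin (0, 0):
  seg 1: right by d1 = 11/5 → (11/5, 0)
  seg 2: right by d5 = 69/5 → (16, 0)
  seg 3: up by d1 = 11/5 → (16, 11/5)
  seg 4: right by d1 = 11/5 → (91/5, 11/5)
  seg 5: down by d6 = 3/2 → (91/5, 7/10)
  seg 6: left by d1 = 11/5 → (16, 7/10)
  seg 7: left by d8 = 89/5 → (-9/5, 7/10)
  seg 8: down by d5 = 69/5 → (-9/5, -131/10)
  seg 9: right by d4 = 20 → (91/5, -131/10)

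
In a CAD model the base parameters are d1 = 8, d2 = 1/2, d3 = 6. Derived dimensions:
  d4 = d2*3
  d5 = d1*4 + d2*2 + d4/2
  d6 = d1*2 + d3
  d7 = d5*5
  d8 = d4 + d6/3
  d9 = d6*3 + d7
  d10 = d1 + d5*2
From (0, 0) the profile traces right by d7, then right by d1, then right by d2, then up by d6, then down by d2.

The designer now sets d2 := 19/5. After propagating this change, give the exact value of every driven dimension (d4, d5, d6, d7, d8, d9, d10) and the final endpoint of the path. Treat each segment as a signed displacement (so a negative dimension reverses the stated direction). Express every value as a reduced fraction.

d4 = 57/5
d5 = 453/10
d6 = 22
d7 = 453/2
d8 = 281/15
d9 = 585/2
d10 = 493/5
endpoint = (2383/10, 91/5)

Apply edit: d2 := 19/5
  d4 = d2*3 = 57/5
  d5 = d1*4 + d2*2 + d4/2 = 453/10
  d6 = d1*2 + d3 = 22
  d7 = d5*5 = 453/2
  d8 = d4 + d6/3 = 281/15
  d9 = d6*3 + d7 = 585/2
  d10 = d1 + d5*2 = 493/5
Walk from origin (0, 0):
  seg 1: right by d7 = 453/2 → (453/2, 0)
  seg 2: right by d1 = 8 → (469/2, 0)
  seg 3: right by d2 = 19/5 → (2383/10, 0)
  seg 4: up by d6 = 22 → (2383/10, 22)
  seg 5: down by d2 = 19/5 → (2383/10, 91/5)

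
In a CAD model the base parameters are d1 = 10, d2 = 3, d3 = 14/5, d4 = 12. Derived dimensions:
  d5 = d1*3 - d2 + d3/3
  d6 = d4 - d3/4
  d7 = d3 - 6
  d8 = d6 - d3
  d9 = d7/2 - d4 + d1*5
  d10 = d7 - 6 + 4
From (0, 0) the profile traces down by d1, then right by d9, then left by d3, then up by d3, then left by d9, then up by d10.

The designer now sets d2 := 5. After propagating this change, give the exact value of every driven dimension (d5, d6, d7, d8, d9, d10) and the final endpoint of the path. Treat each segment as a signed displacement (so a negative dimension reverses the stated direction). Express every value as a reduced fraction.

Apply edit: d2 := 5
  d5 = d1*3 - d2 + d3/3 = 389/15
  d6 = d4 - d3/4 = 113/10
  d7 = d3 - 6 = -16/5
  d8 = d6 - d3 = 17/2
  d9 = d7/2 - d4 + d1*5 = 182/5
  d10 = d7 - 6 + 4 = -26/5
Walk from origin (0, 0):
  seg 1: down by d1 = 10 → (0, -10)
  seg 2: right by d9 = 182/5 → (182/5, -10)
  seg 3: left by d3 = 14/5 → (168/5, -10)
  seg 4: up by d3 = 14/5 → (168/5, -36/5)
  seg 5: left by d9 = 182/5 → (-14/5, -36/5)
  seg 6: up by d10 = -26/5 → (-14/5, -62/5)

d5 = 389/15
d6 = 113/10
d7 = -16/5
d8 = 17/2
d9 = 182/5
d10 = -26/5
endpoint = (-14/5, -62/5)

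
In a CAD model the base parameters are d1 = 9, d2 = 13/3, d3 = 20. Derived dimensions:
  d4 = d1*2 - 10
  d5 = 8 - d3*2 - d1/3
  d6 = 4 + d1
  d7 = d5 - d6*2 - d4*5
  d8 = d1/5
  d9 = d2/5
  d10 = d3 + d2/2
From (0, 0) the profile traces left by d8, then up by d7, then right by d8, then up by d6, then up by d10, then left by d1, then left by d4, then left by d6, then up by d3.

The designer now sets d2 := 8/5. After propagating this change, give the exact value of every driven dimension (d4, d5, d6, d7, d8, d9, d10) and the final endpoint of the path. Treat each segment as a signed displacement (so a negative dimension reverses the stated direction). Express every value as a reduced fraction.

Apply edit: d2 := 8/5
  d4 = d1*2 - 10 = 8
  d5 = 8 - d3*2 - d1/3 = -35
  d6 = 4 + d1 = 13
  d7 = d5 - d6*2 - d4*5 = -101
  d8 = d1/5 = 9/5
  d9 = d2/5 = 8/25
  d10 = d3 + d2/2 = 104/5
Walk from origin (0, 0):
  seg 1: left by d8 = 9/5 → (-9/5, 0)
  seg 2: up by d7 = -101 → (-9/5, -101)
  seg 3: right by d8 = 9/5 → (0, -101)
  seg 4: up by d6 = 13 → (0, -88)
  seg 5: up by d10 = 104/5 → (0, -336/5)
  seg 6: left by d1 = 9 → (-9, -336/5)
  seg 7: left by d4 = 8 → (-17, -336/5)
  seg 8: left by d6 = 13 → (-30, -336/5)
  seg 9: up by d3 = 20 → (-30, -236/5)

d4 = 8
d5 = -35
d6 = 13
d7 = -101
d8 = 9/5
d9 = 8/25
d10 = 104/5
endpoint = (-30, -236/5)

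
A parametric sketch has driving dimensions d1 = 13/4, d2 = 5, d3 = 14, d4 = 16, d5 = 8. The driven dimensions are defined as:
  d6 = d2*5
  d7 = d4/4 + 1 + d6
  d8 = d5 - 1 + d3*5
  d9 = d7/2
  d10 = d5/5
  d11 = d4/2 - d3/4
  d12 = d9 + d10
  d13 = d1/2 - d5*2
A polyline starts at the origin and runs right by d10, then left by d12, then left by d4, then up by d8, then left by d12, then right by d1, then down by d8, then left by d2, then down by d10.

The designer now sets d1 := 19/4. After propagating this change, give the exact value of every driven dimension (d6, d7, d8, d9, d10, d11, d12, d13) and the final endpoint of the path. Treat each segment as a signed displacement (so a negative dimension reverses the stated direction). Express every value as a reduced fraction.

Apply edit: d1 := 19/4
  d6 = d2*5 = 25
  d7 = d4/4 + 1 + d6 = 30
  d8 = d5 - 1 + d3*5 = 77
  d9 = d7/2 = 15
  d10 = d5/5 = 8/5
  d11 = d4/2 - d3/4 = 9/2
  d12 = d9 + d10 = 83/5
  d13 = d1/2 - d5*2 = -109/8
Walk from origin (0, 0):
  seg 1: right by d10 = 8/5 → (8/5, 0)
  seg 2: left by d12 = 83/5 → (-15, 0)
  seg 3: left by d4 = 16 → (-31, 0)
  seg 4: up by d8 = 77 → (-31, 77)
  seg 5: left by d12 = 83/5 → (-238/5, 77)
  seg 6: right by d1 = 19/4 → (-857/20, 77)
  seg 7: down by d8 = 77 → (-857/20, 0)
  seg 8: left by d2 = 5 → (-957/20, 0)
  seg 9: down by d10 = 8/5 → (-957/20, -8/5)

d6 = 25
d7 = 30
d8 = 77
d9 = 15
d10 = 8/5
d11 = 9/2
d12 = 83/5
d13 = -109/8
endpoint = (-957/20, -8/5)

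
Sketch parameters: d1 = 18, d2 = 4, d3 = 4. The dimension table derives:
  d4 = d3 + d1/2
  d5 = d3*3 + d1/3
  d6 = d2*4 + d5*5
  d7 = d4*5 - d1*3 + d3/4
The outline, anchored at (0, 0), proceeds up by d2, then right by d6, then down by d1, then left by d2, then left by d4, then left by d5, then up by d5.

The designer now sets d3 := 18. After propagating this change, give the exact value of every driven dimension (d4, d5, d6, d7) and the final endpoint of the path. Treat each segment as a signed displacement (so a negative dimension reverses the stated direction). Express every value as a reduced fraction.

Apply edit: d3 := 18
  d4 = d3 + d1/2 = 27
  d5 = d3*3 + d1/3 = 60
  d6 = d2*4 + d5*5 = 316
  d7 = d4*5 - d1*3 + d3/4 = 171/2
Walk from origin (0, 0):
  seg 1: up by d2 = 4 → (0, 4)
  seg 2: right by d6 = 316 → (316, 4)
  seg 3: down by d1 = 18 → (316, -14)
  seg 4: left by d2 = 4 → (312, -14)
  seg 5: left by d4 = 27 → (285, -14)
  seg 6: left by d5 = 60 → (225, -14)
  seg 7: up by d5 = 60 → (225, 46)

d4 = 27
d5 = 60
d6 = 316
d7 = 171/2
endpoint = (225, 46)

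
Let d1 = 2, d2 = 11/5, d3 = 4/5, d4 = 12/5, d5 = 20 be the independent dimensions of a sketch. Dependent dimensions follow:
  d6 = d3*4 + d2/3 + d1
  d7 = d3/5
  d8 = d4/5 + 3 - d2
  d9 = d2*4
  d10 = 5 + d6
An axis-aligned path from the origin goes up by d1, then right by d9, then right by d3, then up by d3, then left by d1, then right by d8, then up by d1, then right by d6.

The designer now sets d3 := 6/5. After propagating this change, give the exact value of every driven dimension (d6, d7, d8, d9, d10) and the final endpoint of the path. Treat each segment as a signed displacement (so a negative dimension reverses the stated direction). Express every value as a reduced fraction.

d6 = 113/15
d7 = 6/25
d8 = 32/25
d9 = 44/5
d10 = 188/15
endpoint = (1261/75, 26/5)

Apply edit: d3 := 6/5
  d6 = d3*4 + d2/3 + d1 = 113/15
  d7 = d3/5 = 6/25
  d8 = d4/5 + 3 - d2 = 32/25
  d9 = d2*4 = 44/5
  d10 = 5 + d6 = 188/15
Walk from origin (0, 0):
  seg 1: up by d1 = 2 → (0, 2)
  seg 2: right by d9 = 44/5 → (44/5, 2)
  seg 3: right by d3 = 6/5 → (10, 2)
  seg 4: up by d3 = 6/5 → (10, 16/5)
  seg 5: left by d1 = 2 → (8, 16/5)
  seg 6: right by d8 = 32/25 → (232/25, 16/5)
  seg 7: up by d1 = 2 → (232/25, 26/5)
  seg 8: right by d6 = 113/15 → (1261/75, 26/5)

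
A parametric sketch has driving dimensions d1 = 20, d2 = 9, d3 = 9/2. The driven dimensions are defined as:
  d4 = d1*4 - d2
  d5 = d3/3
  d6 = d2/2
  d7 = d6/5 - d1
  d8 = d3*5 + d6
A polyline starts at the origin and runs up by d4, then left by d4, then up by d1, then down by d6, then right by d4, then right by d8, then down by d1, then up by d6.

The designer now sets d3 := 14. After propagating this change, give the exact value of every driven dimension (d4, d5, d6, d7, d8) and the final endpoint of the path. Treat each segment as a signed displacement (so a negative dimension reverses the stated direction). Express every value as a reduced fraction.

d4 = 71
d5 = 14/3
d6 = 9/2
d7 = -191/10
d8 = 149/2
endpoint = (149/2, 71)

Apply edit: d3 := 14
  d4 = d1*4 - d2 = 71
  d5 = d3/3 = 14/3
  d6 = d2/2 = 9/2
  d7 = d6/5 - d1 = -191/10
  d8 = d3*5 + d6 = 149/2
Walk from origin (0, 0):
  seg 1: up by d4 = 71 → (0, 71)
  seg 2: left by d4 = 71 → (-71, 71)
  seg 3: up by d1 = 20 → (-71, 91)
  seg 4: down by d6 = 9/2 → (-71, 173/2)
  seg 5: right by d4 = 71 → (0, 173/2)
  seg 6: right by d8 = 149/2 → (149/2, 173/2)
  seg 7: down by d1 = 20 → (149/2, 133/2)
  seg 8: up by d6 = 9/2 → (149/2, 71)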